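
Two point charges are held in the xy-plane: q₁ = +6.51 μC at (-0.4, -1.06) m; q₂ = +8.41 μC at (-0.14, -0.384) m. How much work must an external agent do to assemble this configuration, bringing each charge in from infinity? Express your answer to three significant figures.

The work to assemble the configuration equals its total potential energy, U = Σ kqᵢqⱼ/rᵢⱼ over all pairs.
Pair separations: r₁₂ = 0.724 m.
U = (0.680) = 0.680 J.

0.680 J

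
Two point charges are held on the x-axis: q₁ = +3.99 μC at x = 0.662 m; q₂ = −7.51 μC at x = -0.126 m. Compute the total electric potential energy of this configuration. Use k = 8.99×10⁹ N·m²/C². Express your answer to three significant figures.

The work to assemble the configuration equals its total potential energy, U = Σ kqᵢqⱼ/rᵢⱼ over all pairs.
Pair separations: r₁₂ = 0.788 m.
U = (-0.342) = -0.342 J.

-0.342 J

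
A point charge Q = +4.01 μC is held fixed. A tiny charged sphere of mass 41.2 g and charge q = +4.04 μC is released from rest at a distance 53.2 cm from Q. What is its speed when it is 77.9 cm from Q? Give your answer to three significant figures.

Only the electrostatic force acts, so mechanical energy is conserved: ½mv² = U₁ − U₂ = kQq(1/r₁ − 1/r₂).
U₁ − U₂ = (8.99×10⁹ N·m²/C²)(4.01×10⁻⁶ C)(4.04×10⁻⁶ C)(1/0.532 − 1/0.779) = 0.0868 J.
v = √(2·0.0868/0.0412) = 2.05 m/s.

2.05 m/s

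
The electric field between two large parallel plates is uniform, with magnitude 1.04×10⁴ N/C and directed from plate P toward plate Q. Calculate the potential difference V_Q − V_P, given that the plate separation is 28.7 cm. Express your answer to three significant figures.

In a uniform field, potential decreases in the direction of E: ΔV = −E·d for a displacement d parallel to E.
Going from P to Q is a displacement of 28.7 cm along the field, so V_Q − V_P = −Ed = -2980 V.

-2980 V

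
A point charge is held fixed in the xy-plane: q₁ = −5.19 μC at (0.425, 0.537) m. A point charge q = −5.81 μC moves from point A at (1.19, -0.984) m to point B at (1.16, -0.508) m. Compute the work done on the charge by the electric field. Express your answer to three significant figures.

-0.0530 J

The work done by the electric force is W_field = −ΔU = −q(V_B − V_A) = q(V_A − V_B).
At A: distance to the source charge is 1.70 m; V_A = kq₁/r = -2.74×10⁴ V.
At B: distance to the source charge is 1.28 m; V_B = kq₁/r = -3.65×10⁴ V.
ΔV = V_B − V_A = -9120 V.
W_field = −qΔV = −(-5.81×10⁻⁶ C)(-9120 V) = -0.0530 J.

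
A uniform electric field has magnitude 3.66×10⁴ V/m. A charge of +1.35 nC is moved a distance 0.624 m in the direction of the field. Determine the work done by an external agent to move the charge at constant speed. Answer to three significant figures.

The potential change for a displacement 0.624 m in the direction of the field is ΔV = −Ed = -2.28×10⁴ V.
W_ext = qΔV = -3.08×10⁻⁵ J.

-3.08×10⁻⁵ J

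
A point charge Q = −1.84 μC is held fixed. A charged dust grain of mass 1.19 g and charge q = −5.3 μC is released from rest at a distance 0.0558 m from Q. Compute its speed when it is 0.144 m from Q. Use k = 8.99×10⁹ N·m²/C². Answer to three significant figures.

40.2 m/s

Only the electrostatic force acts, so mechanical energy is conserved: ½mv² = U₁ − U₂ = kQq(1/r₁ − 1/r₂).
U₁ − U₂ = (8.99×10⁹ N·m²/C²)(-1.84×10⁻⁶ C)(-5.30×10⁻⁶ C)(1/0.0558 − 1/0.144) = 0.962 J.
v = √(2·0.962/1.19×10⁻³) = 40.2 m/s.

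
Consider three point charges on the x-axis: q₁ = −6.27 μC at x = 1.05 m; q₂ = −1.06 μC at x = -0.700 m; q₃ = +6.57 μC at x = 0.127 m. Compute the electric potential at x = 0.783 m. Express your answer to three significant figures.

The total potential is the scalar sum of each charge's contribution, V = Σ kqᵢ/rᵢ.
Distances from the field point to each charge: r₁ = 0.267 m, r₂ = 1.48 m, r₃ = 0.656 m.
V = k[(-6.27×10⁻⁶)/(0.267) + (-1.06×10⁻⁶)/(1.48) + (6.57×10⁻⁶)/(0.656)] = -1.28×10⁵ V.

-1.28×10⁵ V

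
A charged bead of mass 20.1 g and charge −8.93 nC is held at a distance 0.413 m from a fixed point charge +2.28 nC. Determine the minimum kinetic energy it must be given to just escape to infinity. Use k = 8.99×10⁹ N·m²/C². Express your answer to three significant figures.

4.43×10⁻⁷ J

To just escape, total mechanical energy must reach zero at infinity: ½mv²_min + U = 0, so ½mv²_min = −U = |kQq|/r.
|U| = |kQq|/r = (8.99×10⁹ N·m²/C²)(2.28×10⁻⁹)(8.93×10⁻⁹)/(0.413) = 4.43×10⁻⁷ J.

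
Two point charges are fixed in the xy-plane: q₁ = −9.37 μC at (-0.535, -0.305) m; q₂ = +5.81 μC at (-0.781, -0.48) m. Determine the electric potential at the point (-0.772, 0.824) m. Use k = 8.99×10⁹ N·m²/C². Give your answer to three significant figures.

Electric potential is a scalar, so the contributions from each charge add algebraically: V = Σ kqᵢ/rᵢ.
Distances from the field point to each charge: r₁ = 1.15 m, r₂ = 1.30 m.
V = k[(-9.37×10⁻⁶)/(1.15) + (5.81×10⁻⁶)/(1.30)] = -3.30×10⁴ V.

-3.30×10⁴ V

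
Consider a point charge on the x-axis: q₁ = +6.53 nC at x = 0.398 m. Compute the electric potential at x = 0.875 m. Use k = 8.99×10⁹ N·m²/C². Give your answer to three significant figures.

Electric potential is a scalar, so the contributions from each charge add algebraically: V = Σ kqᵢ/rᵢ.
V = k[(6.53×10⁻⁹)/(0.477)] = 123 V.

123 V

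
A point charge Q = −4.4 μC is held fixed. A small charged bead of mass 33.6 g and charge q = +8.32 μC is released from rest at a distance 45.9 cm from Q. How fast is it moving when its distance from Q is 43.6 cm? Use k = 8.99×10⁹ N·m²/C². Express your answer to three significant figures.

1.50 m/s

Only the electrostatic force acts, so mechanical energy is conserved: ½mv² = U₁ − U₂ = kQq(1/r₁ − 1/r₂).
U₁ − U₂ = (8.99×10⁹ N·m²/C²)(-4.40×10⁻⁶ C)(8.32×10⁻⁶ C)(1/0.459 − 1/0.436) = 0.0378 J.
v = √(2·0.0378/0.0336) = 1.50 m/s.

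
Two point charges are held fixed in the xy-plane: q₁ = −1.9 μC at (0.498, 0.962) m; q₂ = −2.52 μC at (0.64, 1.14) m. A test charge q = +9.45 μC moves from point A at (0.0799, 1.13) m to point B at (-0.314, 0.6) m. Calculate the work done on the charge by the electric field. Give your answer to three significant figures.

-0.364 J

The work done by the electric force is W_field = −ΔU = −q(V_B − V_A) = q(V_A − V_B).
At A: distances to the source charges are 0.451 m, 0.560 m; V_A = Σ kqᵢ/rᵢ = -7.83×10⁴ V.
At B: distances to the source charges are 0.889 m, 1.10 m; V_B = Σ kqᵢ/rᵢ = -3.99×10⁴ V.
ΔV = V_B − V_A = 3.85×10⁴ V.
W_field = −qΔV = −(9.45×10⁻⁶ C)(3.85×10⁴ V) = -0.364 J.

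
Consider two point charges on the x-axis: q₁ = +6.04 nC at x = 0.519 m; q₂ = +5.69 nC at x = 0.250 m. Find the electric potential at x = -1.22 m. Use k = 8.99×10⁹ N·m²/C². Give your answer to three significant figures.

66.0 V

Electric potential is a scalar, so the contributions from each charge add algebraically: V = Σ kqᵢ/rᵢ.
Distances from the field point to each charge: r₁ = 1.74 m, r₂ = 1.47 m.
V = k[(6.04×10⁻⁹)/(1.74) + (5.69×10⁻⁹)/(1.47)] = 66.0 V.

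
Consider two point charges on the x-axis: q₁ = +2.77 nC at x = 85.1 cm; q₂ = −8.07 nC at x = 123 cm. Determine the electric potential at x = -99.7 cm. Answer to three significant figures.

The total potential is the scalar sum of each charge's contribution, V = Σ kqᵢ/rᵢ.
Distances from the field point to each charge: r₁ = 1.85 m, r₂ = 2.23 m.
V = k[(2.77×10⁻⁹)/(1.85) + (-8.07×10⁻⁹)/(2.23)] = -19.1 V.

-19.1 V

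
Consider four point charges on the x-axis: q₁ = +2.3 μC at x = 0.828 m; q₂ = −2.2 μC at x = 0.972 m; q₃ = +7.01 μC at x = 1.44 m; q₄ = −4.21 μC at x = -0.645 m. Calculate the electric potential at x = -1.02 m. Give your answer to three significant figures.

The total potential is the scalar sum of each charge's contribution, V = Σ kqᵢ/rᵢ.
Distances from the field point to each charge: r₁ = 1.85 m, r₂ = 1.99 m, r₃ = 2.46 m, r₄ = 0.375 m.
V = k[(2.30×10⁻⁶)/(1.85) + (-2.20×10⁻⁶)/(1.99) + (7.01×10⁻⁶)/(2.46) + (-4.21×10⁻⁶)/(0.375)] = -7.40×10⁴ V.

-7.40×10⁴ V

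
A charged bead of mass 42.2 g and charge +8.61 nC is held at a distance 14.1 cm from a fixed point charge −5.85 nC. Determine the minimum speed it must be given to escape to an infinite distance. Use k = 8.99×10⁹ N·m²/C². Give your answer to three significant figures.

0.0123 m/s

To just escape, total mechanical energy must reach zero at infinity: ½mv²_min + U = 0, so ½mv²_min = −U = |kQq|/r.
|U| = |kQq|/r = (8.99×10⁹ N·m²/C²)(5.85×10⁻⁹)(8.61×10⁻⁹)/(0.141) = 3.21×10⁻⁶ J.
v_min = √(2|U|/m) = √(2·3.21×10⁻⁶/0.0422) = 0.0123 m/s.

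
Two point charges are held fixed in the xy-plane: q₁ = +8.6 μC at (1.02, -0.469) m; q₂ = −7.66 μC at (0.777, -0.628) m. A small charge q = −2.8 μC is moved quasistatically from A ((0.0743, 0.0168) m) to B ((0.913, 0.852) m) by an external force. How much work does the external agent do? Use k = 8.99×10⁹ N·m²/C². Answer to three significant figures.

-0.0322 J

For quasistatic motion the external work equals the change in potential energy: W_ext = qΔV = q(V_B − V_A).
At A: distances to the source charges are 1.06 m, 0.954 m; V_A = Σ kqᵢ/rᵢ = 513 V.
At B: distances to the source charges are 1.33 m, 1.49 m; V_B = Σ kqᵢ/rᵢ = 1.20×10⁴ V.
ΔV = V_B − V_A = 1.15×10⁴ V.
W_ext = qΔV = (-2.80×10⁻⁶ C)(1.15×10⁴ V) = -0.0322 J.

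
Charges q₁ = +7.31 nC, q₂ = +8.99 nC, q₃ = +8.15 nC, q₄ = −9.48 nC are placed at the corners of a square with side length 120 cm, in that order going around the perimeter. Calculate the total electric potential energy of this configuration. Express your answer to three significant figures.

The assembly work is the sum of pairwise potential energies, U = Σ_{i<j} kqᵢqⱼ/rᵢⱼ.
The four side pairs have separation 1.20 m and the two diagonal pairs 1.70 m.
Summing all 6 pair terms gives U = -1.93×10⁻⁷ J.

-1.93×10⁻⁷ J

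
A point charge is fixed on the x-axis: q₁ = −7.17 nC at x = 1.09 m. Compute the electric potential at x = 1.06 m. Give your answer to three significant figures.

-2150 V

Electric potential is a scalar, so the contributions from each charge add algebraically: V = Σ kqᵢ/rᵢ.
V = k[(-7.17×10⁻⁹)/(0.0300)] = -2150 V.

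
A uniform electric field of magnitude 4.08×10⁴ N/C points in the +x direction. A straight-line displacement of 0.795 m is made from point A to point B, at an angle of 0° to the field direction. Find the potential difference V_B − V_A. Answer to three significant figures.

Only the component of displacement along E changes the potential: ΔV = −E·d·cosθ.
ΔV = −(4.08×10⁴ V/m)(0.795 m)cos0° = -3.24×10⁴ V.

-3.24×10⁴ V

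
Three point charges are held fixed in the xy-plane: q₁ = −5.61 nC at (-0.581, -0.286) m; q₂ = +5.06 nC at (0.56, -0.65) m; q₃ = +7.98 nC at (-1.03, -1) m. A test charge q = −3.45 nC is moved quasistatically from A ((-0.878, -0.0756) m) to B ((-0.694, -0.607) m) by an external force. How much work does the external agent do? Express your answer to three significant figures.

-2.05×10⁻⁷ J

For quasistatic motion the external work equals the change in potential energy: W_ext = qΔV = q(V_B − V_A).
At A: distances to the source charges are 0.364 m, 1.55 m, 0.937 m; V_A = Σ kqᵢ/rᵢ = -32.6 V.
At B: distances to the source charges are 0.340 m, 1.25 m, 0.517 m; V_B = Σ kqᵢ/rᵢ = 26.8 V.
ΔV = V_B − V_A = 59.4 V.
W_ext = qΔV = (-3.45×10⁻⁹ C)(59.4 V) = -2.05×10⁻⁷ J.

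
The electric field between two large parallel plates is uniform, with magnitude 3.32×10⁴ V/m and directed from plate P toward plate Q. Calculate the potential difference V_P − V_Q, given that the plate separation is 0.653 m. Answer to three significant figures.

In a uniform field, potential decreases in the direction of E: ΔV = −E·d for a displacement d parallel to E.
Going from Q to P is a displacement of 0.653 m opposite to the field, so V_P − V_Q = +Ed = 2.17×10⁴ V.

2.17×10⁴ V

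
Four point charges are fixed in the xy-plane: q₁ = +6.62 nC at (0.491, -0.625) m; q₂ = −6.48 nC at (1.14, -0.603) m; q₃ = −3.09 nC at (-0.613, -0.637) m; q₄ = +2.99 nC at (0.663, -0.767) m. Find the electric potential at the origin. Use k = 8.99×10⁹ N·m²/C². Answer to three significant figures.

Electric potential is a scalar, so the contributions from each charge add algebraically: V = Σ kqᵢ/rᵢ.
Distances from the field point to each charge: r₁ = 0.795 m, r₂ = 1.29 m, r₃ = 0.884 m, r₄ = 1.01 m.
V = k[(6.62×10⁻⁹)/(0.795) + (-6.48×10⁻⁹)/(1.29) + (-3.09×10⁻⁹)/(0.884) + (2.99×10⁻⁹)/(1.01)] = 24.8 V.

24.8 V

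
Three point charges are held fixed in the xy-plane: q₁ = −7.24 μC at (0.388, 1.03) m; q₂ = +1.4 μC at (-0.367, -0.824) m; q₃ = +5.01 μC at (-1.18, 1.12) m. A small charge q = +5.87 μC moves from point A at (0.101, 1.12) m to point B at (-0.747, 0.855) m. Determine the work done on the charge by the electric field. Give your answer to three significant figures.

The work done by the electric force is W_field = −ΔU = −q(V_B − V_A) = q(V_A − V_B).
At A: distances to the source charges are 0.301 m, 2.00 m, 1.28 m; V_A = Σ kqᵢ/rᵢ = -1.75×10⁵ V.
At B: distances to the source charges are 1.15 m, 1.72 m, 0.508 m; V_B = Σ kqᵢ/rᵢ = 3.94×10⁴ V.
ΔV = V_B − V_A = 2.14×10⁵ V.
W_field = −qΔV = −(5.87×10⁻⁶ C)(2.14×10⁵ V) = -1.26 J.

-1.26 J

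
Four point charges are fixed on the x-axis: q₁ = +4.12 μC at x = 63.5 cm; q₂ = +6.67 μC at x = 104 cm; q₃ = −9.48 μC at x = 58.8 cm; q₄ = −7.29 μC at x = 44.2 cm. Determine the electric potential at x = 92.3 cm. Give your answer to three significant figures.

2.50×10⁵ V

Electric potential is a scalar, so the contributions from each charge add algebraically: V = Σ kqᵢ/rᵢ.
Distances from the field point to each charge: r₁ = 0.288 m, r₂ = 0.117 m, r₃ = 0.335 m, r₄ = 0.481 m.
V = k[(4.12×10⁻⁶)/(0.288) + (6.67×10⁻⁶)/(0.117) + (-9.48×10⁻⁶)/(0.335) + (-7.29×10⁻⁶)/(0.481)] = 2.50×10⁵ V.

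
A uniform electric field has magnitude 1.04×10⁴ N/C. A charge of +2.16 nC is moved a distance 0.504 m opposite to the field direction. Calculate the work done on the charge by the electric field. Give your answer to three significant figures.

The potential change for a displacement 0.504 m opposite to the field direction is ΔV = +Ed = 5240 V.
W_field = −qΔV = -1.13×10⁻⁵ J.

-1.13×10⁻⁵ J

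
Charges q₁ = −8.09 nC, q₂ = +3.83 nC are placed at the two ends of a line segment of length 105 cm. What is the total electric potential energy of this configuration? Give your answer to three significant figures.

The work to assemble the configuration equals its total potential energy, U = Σ kqᵢqⱼ/rᵢⱼ over all pairs.
The separation is r = 1.05 m.
U = (-2.65×10⁻⁷) = -2.65×10⁻⁷ J.

-2.65×10⁻⁷ J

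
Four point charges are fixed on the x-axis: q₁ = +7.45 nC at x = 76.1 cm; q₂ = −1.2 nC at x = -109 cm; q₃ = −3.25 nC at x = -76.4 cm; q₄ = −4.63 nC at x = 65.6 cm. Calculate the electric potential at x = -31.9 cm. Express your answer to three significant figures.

The total potential is the scalar sum of each charge's contribution, V = Σ kqᵢ/rᵢ.
Distances from the field point to each charge: r₁ = 1.08 m, r₂ = 0.771 m, r₃ = 0.445 m, r₄ = 0.975 m.
V = k[(7.45×10⁻⁹)/(1.08) + (-1.20×10⁻⁹)/(0.771) + (-3.25×10⁻⁹)/(0.445) + (-4.63×10⁻⁹)/(0.975)] = -60.3 V.

-60.3 V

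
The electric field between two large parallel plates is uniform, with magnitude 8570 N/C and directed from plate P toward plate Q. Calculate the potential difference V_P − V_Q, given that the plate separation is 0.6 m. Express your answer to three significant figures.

In a uniform field, potential decreases in the direction of E: ΔV = −E·d for a displacement d parallel to E.
Going from Q to P is a displacement of 0.6 m opposite to the field, so V_P − V_Q = +Ed = 5140 V.

5140 V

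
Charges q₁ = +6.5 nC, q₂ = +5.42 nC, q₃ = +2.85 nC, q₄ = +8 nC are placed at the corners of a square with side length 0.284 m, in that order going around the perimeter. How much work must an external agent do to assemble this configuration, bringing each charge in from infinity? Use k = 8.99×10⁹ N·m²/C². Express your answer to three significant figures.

5.36×10⁻⁶ J

The work to assemble the configuration equals its total potential energy, U = Σ kqᵢqⱼ/rᵢⱼ over all pairs.
The four side pairs have separation 0.284 m and the two diagonal pairs 0.402 m.
Summing all 6 pair terms gives U = 5.36×10⁻⁶ J.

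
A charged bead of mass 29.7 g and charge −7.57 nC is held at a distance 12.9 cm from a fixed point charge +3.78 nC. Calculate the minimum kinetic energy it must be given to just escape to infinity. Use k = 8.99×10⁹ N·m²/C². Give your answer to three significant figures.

To just escape, total mechanical energy must reach zero at infinity: ½mv²_min + U = 0, so ½mv²_min = −U = |kQq|/r.
|U| = |kQq|/r = (8.99×10⁹ N·m²/C²)(3.78×10⁻⁹)(7.57×10⁻⁹)/(0.129) = 1.99×10⁻⁶ J.

1.99×10⁻⁶ J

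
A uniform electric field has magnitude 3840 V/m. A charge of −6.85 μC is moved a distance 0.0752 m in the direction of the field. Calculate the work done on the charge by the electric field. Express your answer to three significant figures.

-1.98×10⁻³ J

The potential change for a displacement 0.0752 m in the direction of the field is ΔV = −Ed = -289 V.
W_field = −qΔV = -1.98×10⁻³ J.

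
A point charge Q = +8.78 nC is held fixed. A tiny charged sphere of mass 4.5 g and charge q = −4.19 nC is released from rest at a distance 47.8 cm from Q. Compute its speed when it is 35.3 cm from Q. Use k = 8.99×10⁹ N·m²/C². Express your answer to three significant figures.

Only the electrostatic force acts, so mechanical energy is conserved: ½mv² = U₁ − U₂ = kQq(1/r₁ − 1/r₂).
U₁ − U₂ = (8.99×10⁹ N·m²/C²)(8.78×10⁻⁹ C)(-4.19×10⁻⁹ C)(1/0.478 − 1/0.353) = 2.45×10⁻⁷ J.
v = √(2·2.45×10⁻⁷/4.50×10⁻³) = 0.0104 m/s.

0.0104 m/s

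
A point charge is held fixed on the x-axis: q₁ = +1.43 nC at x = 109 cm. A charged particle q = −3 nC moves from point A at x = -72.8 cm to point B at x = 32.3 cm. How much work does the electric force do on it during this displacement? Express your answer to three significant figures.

2.91×10⁻⁸ J

The work done by the electric force is W_field = −ΔU = −q(V_B − V_A) = q(V_A − V_B).
At A: distance to the source charge is 1.82 m; V_A = kq₁/r = 7.07 V.
At B: distance to the source charge is 0.767 m; V_B = kq₁/r = 16.8 V.
ΔV = V_B − V_A = 9.69 V.
W_field = −qΔV = −(-3.00×10⁻⁹ C)(9.69 V) = 2.91×10⁻⁸ J.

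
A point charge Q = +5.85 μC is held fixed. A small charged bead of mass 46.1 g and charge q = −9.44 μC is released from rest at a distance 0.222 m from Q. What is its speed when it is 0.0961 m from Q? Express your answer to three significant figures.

Only the electrostatic force acts, so mechanical energy is conserved: ½mv² = U₁ − U₂ = kQq(1/r₁ − 1/r₂).
U₁ − U₂ = (8.99×10⁹ N·m²/C²)(5.85×10⁻⁶ C)(-9.44×10⁻⁶ C)(1/0.222 − 1/0.0961) = 2.93 J.
v = √(2·2.93/0.0461) = 11.3 m/s.

11.3 m/s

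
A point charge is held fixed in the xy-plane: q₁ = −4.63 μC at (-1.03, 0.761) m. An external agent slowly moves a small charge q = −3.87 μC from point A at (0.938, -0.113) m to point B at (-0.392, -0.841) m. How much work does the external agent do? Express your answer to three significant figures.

0.0186 J

For quasistatic motion the external work equals the change in potential energy: W_ext = qΔV = q(V_B − V_A).
At A: distance to the source charge is 2.15 m; V_A = kq₁/r = -1.93×10⁴ V.
At B: distance to the source charge is 1.72 m; V_B = kq₁/r = -2.41×10⁴ V.
ΔV = V_B − V_A = -4810 V.
W_ext = qΔV = (-3.87×10⁻⁶ C)(-4810 V) = 0.0186 J.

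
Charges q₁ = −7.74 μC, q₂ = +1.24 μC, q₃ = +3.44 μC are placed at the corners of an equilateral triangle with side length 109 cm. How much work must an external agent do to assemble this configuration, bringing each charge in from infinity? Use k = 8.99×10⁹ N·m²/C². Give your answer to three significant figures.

-0.264 J

The work to assemble the configuration equals its total potential energy, U = Σ kqᵢqⱼ/rᵢⱼ over all pairs.
All three pair separations equal the side length, 1.09 m.
U = (-0.0792) + (-0.220) + (0.0352) = -0.264 J.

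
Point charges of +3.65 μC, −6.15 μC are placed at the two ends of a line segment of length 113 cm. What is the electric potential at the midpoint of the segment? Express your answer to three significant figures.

Electric potential is a scalar, so the contributions from each charge add algebraically: V = Σ kqᵢ/rᵢ.
Each charge is 0.565 m from the midpoint.
V = k[(3.65×10⁻⁶)/(0.565) + (-6.15×10⁻⁶)/(0.565)] = -3.98×10⁴ V.

-3.98×10⁴ V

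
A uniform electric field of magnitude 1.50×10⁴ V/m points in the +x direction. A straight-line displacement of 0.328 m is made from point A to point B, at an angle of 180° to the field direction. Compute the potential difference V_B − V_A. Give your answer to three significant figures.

Only the component of displacement along E changes the potential: ΔV = −E·d·cosθ.
ΔV = −(1.50×10⁴ V/m)(0.328 m)cos180° = 4920 V.

4920 V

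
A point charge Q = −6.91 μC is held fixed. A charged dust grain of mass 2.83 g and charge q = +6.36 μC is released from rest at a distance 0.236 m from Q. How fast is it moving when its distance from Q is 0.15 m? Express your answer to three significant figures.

Only the electrostatic force acts, so mechanical energy is conserved: ½mv² = U₁ − U₂ = kQq(1/r₁ − 1/r₂).
U₁ − U₂ = (8.99×10⁹ N·m²/C²)(-6.91×10⁻⁶ C)(6.36×10⁻⁶ C)(1/0.236 − 1/0.150) = 0.960 J.
v = √(2·0.960/2.83×10⁻³) = 26.0 m/s.

26.0 m/s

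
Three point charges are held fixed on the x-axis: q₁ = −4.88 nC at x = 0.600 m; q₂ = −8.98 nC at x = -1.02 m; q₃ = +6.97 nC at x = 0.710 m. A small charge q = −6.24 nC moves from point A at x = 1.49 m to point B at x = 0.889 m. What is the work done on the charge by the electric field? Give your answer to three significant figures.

The work done by the electric force is W_field = −ΔU = −q(V_B − V_A) = q(V_A − V_B).
At A: distances to the source charges are 0.890 m, 2.51 m, 0.780 m; V_A = Σ kqᵢ/rᵢ = -1.12 V.
At B: distances to the source charges are 0.289 m, 1.91 m, 0.179 m; V_B = Σ kqᵢ/rᵢ = 156 V.
ΔV = V_B − V_A = 157 V.
W_field = −qΔV = −(-6.24×10⁻⁹ C)(157 V) = 9.80×10⁻⁷ J.

9.80×10⁻⁷ J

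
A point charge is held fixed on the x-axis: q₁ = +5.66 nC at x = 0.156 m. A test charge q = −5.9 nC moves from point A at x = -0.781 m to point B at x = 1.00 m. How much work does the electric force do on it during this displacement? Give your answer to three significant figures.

3.53×10⁻⁸ J

The work done by the electric force is W_field = −ΔU = −q(V_B − V_A) = q(V_A − V_B).
At A: distance to the source charge is 0.937 m; V_A = kq₁/r = 54.3 V.
At B: distance to the source charge is 0.844 m; V_B = kq₁/r = 60.3 V.
ΔV = V_B − V_A = 5.98 V.
W_field = −qΔV = −(-5.90×10⁻⁹ C)(5.98 V) = 3.53×10⁻⁸ J.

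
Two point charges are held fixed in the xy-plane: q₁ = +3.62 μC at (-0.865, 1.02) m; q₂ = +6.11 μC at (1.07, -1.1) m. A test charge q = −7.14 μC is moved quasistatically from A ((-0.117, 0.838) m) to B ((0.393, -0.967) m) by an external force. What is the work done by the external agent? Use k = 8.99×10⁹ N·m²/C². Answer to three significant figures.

-0.193 J

For quasistatic motion the external work equals the change in potential energy: W_ext = qΔV = q(V_B − V_A).
At A: distances to the source charges are 0.770 m, 2.27 m; V_A = Σ kqᵢ/rᵢ = 6.64×10⁴ V.
At B: distances to the source charges are 2.35 m, 0.690 m; V_B = Σ kqᵢ/rᵢ = 9.35×10⁴ V.
ΔV = V_B − V_A = 2.70×10⁴ V.
W_ext = qΔV = (-7.14×10⁻⁶ C)(2.70×10⁴ V) = -0.193 J.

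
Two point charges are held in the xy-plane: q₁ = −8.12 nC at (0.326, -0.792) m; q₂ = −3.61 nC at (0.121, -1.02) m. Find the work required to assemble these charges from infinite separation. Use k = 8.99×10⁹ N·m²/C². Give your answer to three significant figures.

The work to assemble the configuration equals its total potential energy, U = Σ kqᵢqⱼ/rᵢⱼ over all pairs.
Pair separations: r₁₂ = 0.307 m.
U = (8.59×10⁻⁷) = 8.59×10⁻⁷ J.

8.59×10⁻⁷ J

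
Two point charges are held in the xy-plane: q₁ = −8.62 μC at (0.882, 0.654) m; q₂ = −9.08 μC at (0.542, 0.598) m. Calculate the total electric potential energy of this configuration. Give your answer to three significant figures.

2.04 J

The assembly work is the sum of pairwise potential energies, U = Σ_{i<j} kqᵢqⱼ/rᵢⱼ.
Pair separations: r₁₂ = 0.345 m.
U = (2.04) = 2.04 J.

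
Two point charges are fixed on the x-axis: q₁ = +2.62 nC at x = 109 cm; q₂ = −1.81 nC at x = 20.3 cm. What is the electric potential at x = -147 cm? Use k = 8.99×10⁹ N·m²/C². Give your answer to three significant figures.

-0.525 V

The total potential is the scalar sum of each charge's contribution, V = Σ kqᵢ/rᵢ.
Distances from the field point to each charge: r₁ = 2.56 m, r₂ = 1.67 m.
V = k[(2.62×10⁻⁹)/(2.56) + (-1.81×10⁻⁹)/(1.67)] = -0.525 V.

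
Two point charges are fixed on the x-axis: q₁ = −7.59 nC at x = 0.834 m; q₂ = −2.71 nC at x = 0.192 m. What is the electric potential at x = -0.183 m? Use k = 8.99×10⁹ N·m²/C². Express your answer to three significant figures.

The total potential is the scalar sum of each charge's contribution, V = Σ kqᵢ/rᵢ.
Distances from the field point to each charge: r₁ = 1.02 m, r₂ = 0.375 m.
V = k[(-7.59×10⁻⁹)/(1.02) + (-2.71×10⁻⁹)/(0.375)] = -132 V.

-132 V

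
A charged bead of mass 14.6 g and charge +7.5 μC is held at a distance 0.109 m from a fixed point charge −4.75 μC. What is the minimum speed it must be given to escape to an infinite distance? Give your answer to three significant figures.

20.1 m/s

To just escape, total mechanical energy must reach zero at infinity: ½mv²_min + U = 0, so ½mv²_min = −U = |kQq|/r.
|U| = |kQq|/r = (8.99×10⁹ N·m²/C²)(4.75×10⁻⁶)(7.50×10⁻⁶)/(0.109) = 2.94 J.
v_min = √(2|U|/m) = √(2·2.94/0.0146) = 20.1 m/s.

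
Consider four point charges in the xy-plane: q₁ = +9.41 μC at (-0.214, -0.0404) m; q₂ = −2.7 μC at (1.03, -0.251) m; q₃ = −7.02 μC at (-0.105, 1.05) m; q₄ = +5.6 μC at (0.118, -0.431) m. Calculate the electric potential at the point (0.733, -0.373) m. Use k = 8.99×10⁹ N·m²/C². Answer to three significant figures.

The total potential is the scalar sum of each charge's contribution, V = Σ kqᵢ/rᵢ.
Distances from the field point to each charge: r₁ = 1.00 m, r₂ = 0.321 m, r₃ = 1.65 m, r₄ = 0.618 m.
V = k[(9.41×10⁻⁶)/(1.00) + (-2.70×10⁻⁶)/(0.321) + (-7.02×10⁻⁶)/(1.65) + (5.60×10⁻⁶)/(0.618)] = 5.20×10⁴ V.

5.20×10⁴ V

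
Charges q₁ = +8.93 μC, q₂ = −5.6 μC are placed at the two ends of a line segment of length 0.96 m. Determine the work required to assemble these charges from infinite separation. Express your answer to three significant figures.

-0.468 J

The work to assemble the configuration equals its total potential energy, U = Σ kqᵢqⱼ/rᵢⱼ over all pairs.
The separation is r = 0.960 m.
U = (-0.468) = -0.468 J.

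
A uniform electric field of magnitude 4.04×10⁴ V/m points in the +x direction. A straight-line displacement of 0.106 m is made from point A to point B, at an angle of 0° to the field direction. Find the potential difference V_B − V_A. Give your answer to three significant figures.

-4280 V

Only the component of displacement along E changes the potential: ΔV = −E·d·cosθ.
ΔV = −(4.04×10⁴ V/m)(0.106 m)cos0° = -4280 V.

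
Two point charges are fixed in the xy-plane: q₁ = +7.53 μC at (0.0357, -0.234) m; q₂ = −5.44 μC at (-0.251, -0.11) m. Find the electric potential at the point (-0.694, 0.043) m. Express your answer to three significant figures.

-1.76×10⁴ V

Electric potential is a scalar, so the contributions from each charge add algebraically: V = Σ kqᵢ/rᵢ.
Distances from the field point to each charge: r₁ = 0.781 m, r₂ = 0.469 m.
V = k[(7.53×10⁻⁶)/(0.781) + (-5.44×10⁻⁶)/(0.469)] = -1.76×10⁴ V.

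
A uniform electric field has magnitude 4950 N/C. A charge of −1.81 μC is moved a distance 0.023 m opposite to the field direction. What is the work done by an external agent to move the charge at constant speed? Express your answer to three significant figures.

The potential change for a displacement 0.023 m opposite to the field direction is ΔV = +Ed = 114 V.
W_ext = qΔV = -2.06×10⁻⁴ J.

-2.06×10⁻⁴ J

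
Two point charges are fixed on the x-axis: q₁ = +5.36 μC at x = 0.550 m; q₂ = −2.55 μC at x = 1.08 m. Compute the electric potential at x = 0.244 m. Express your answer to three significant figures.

1.30×10⁵ V

Electric potential is a scalar, so the contributions from each charge add algebraically: V = Σ kqᵢ/rᵢ.
Distances from the field point to each charge: r₁ = 0.306 m, r₂ = 0.836 m.
V = k[(5.36×10⁻⁶)/(0.306) + (-2.55×10⁻⁶)/(0.836)] = 1.30×10⁵ V.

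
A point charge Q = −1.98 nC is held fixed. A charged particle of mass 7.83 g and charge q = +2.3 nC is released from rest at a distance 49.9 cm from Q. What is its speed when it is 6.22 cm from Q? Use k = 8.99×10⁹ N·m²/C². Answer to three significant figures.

Only the electrostatic force acts, so mechanical energy is conserved: ½mv² = U₁ − U₂ = kQq(1/r₁ − 1/r₂).
U₁ − U₂ = (8.99×10⁹ N·m²/C²)(-1.98×10⁻⁹ C)(2.30×10⁻⁹ C)(1/0.499 − 1/0.0622) = 5.76×10⁻⁷ J.
v = √(2·5.76×10⁻⁷/7.83×10⁻³) = 0.0121 m/s.

0.0121 m/s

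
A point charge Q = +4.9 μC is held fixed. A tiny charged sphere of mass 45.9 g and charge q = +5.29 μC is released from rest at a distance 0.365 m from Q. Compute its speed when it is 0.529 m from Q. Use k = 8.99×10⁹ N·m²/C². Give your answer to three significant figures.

Only the electrostatic force acts, so mechanical energy is conserved: ½mv² = U₁ − U₂ = kQq(1/r₁ − 1/r₂).
U₁ − U₂ = (8.99×10⁹ N·m²/C²)(4.90×10⁻⁶ C)(5.29×10⁻⁶ C)(1/0.365 − 1/0.529) = 0.198 J.
v = √(2·0.198/0.0459) = 2.94 m/s.

2.94 m/s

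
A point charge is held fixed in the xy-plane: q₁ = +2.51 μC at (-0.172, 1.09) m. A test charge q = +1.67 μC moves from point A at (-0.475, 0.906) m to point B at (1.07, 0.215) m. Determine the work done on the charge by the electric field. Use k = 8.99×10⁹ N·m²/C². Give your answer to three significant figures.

0.0815 J

The work done by the electric force is W_field = −ΔU = −q(V_B − V_A) = q(V_A − V_B).
At A: distance to the source charge is 0.354 m; V_A = kq₁/r = 6.37×10⁴ V.
At B: distance to the source charge is 1.52 m; V_B = kq₁/r = 1.49×10⁴ V.
ΔV = V_B − V_A = -4.88×10⁴ V.
W_field = −qΔV = −(1.67×10⁻⁶ C)(-4.88×10⁴ V) = 0.0815 J.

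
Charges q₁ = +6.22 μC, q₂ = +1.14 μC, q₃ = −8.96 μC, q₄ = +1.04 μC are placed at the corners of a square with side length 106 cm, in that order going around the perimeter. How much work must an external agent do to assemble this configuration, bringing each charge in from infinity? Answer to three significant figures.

The assembly work is the sum of pairwise potential energies, U = Σ_{i<j} kqᵢqⱼ/rᵢⱼ.
The four side pairs have separation 1.06 m and the two diagonal pairs 1.50 m.
Summing all 6 pair terms gives U = -0.378 J.

-0.378 J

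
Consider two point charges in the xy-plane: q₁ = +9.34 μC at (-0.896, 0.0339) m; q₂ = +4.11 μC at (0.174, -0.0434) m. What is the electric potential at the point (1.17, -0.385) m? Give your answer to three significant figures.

Electric potential is a scalar, so the contributions from each charge add algebraically: V = Σ kqᵢ/rᵢ.
Distances from the field point to each charge: r₁ = 2.11 m, r₂ = 1.05 m.
V = k[(9.34×10⁻⁶)/(2.11) + (4.11×10⁻⁶)/(1.05)] = 7.49×10⁴ V.

7.49×10⁴ V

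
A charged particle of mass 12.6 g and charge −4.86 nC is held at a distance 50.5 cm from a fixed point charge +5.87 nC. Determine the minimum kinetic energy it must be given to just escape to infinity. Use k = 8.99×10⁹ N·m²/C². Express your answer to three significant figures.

5.08×10⁻⁷ J

To just escape, total mechanical energy must reach zero at infinity: ½mv²_min + U = 0, so ½mv²_min = −U = |kQq|/r.
|U| = |kQq|/r = (8.99×10⁹ N·m²/C²)(5.87×10⁻⁹)(4.86×10⁻⁹)/(0.505) = 5.08×10⁻⁷ J.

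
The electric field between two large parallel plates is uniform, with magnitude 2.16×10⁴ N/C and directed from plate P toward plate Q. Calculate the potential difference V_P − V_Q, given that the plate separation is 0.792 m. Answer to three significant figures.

In a uniform field, potential decreases in the direction of E: ΔV = −E·d for a displacement d parallel to E.
Going from Q to P is a displacement of 0.792 m opposite to the field, so V_P − V_Q = +Ed = 1.71×10⁴ V.

1.71×10⁴ V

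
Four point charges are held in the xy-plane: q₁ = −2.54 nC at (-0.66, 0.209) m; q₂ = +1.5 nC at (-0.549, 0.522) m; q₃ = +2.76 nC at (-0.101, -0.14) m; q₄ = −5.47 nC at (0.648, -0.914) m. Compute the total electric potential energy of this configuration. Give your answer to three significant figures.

-2.45×10⁻⁷ J

The work to assemble the configuration equals its total potential energy, U = Σ kqᵢqⱼ/rᵢⱼ over all pairs.
Pair separations: r₁₂ = 0.332 m, r₁₃ = 0.659 m, r₁₄ = 1.72 m, r₂₃ = 0.799 m, r₂₄ = 1.87 m, r₃₄ = 1.08 m.
Summing all 6 pair terms gives U = -2.45×10⁻⁷ J.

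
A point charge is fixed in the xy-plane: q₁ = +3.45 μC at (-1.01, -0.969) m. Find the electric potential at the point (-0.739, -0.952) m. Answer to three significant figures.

1.14×10⁵ V

The total potential is the scalar sum of each charge's contribution, V = Σ kqᵢ/rᵢ.
Distances from the field point to each charge: r₁ = 0.272 m.
V = k[(3.45×10⁻⁶)/(0.272)] = 1.14×10⁵ V.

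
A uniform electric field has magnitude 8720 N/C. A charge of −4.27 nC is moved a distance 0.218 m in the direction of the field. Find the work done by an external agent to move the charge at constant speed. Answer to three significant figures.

8.12×10⁻⁶ J

The potential change for a displacement 0.218 m in the direction of the field is ΔV = −Ed = -1900 V.
W_ext = qΔV = 8.12×10⁻⁶ J.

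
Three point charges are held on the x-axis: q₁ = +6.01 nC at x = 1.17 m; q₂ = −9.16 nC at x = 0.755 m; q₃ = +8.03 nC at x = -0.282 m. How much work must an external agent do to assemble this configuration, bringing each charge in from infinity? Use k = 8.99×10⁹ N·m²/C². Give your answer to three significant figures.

-1.53×10⁻⁶ J

The work to assemble the configuration equals its total potential energy, U = Σ kqᵢqⱼ/rᵢⱼ over all pairs.
Pair separations: r₁₂ = 0.415 m, r₁₃ = 1.45 m, r₂₃ = 1.04 m.
U = (-1.19×10⁻⁶) + (2.99×10⁻⁷) + (-6.38×10⁻⁷) = -1.53×10⁻⁶ J.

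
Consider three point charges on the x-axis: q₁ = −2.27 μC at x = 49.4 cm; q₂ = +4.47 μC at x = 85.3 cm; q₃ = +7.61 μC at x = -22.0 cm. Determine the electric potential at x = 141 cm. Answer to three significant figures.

Electric potential is a scalar, so the contributions from each charge add algebraically: V = Σ kqᵢ/rᵢ.
Distances from the field point to each charge: r₁ = 0.916 m, r₂ = 0.557 m, r₃ = 1.63 m.
V = k[(-2.27×10⁻⁶)/(0.916) + (4.47×10⁻⁶)/(0.557) + (7.61×10⁻⁶)/(1.63)] = 9.18×10⁴ V.

9.18×10⁴ V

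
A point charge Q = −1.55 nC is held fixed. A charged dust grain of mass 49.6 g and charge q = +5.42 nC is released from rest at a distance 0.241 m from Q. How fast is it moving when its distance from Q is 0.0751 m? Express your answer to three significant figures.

Only the electrostatic force acts, so mechanical energy is conserved: ½mv² = U₁ − U₂ = kQq(1/r₁ − 1/r₂).
U₁ − U₂ = (8.99×10⁹ N·m²/C²)(-1.55×10⁻⁹ C)(5.42×10⁻⁹ C)(1/0.241 − 1/0.0751) = 6.92×10⁻⁷ J.
v = √(2·6.92×10⁻⁷/0.0496) = 5.28×10⁻³ m/s.

5.28×10⁻³ m/s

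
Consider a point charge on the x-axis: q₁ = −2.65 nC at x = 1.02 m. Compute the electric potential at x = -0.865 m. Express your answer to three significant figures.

-12.6 V

Electric potential is a scalar, so the contributions from each charge add algebraically: V = Σ kqᵢ/rᵢ.
V = k[(-2.65×10⁻⁹)/(1.89)] = -12.6 V.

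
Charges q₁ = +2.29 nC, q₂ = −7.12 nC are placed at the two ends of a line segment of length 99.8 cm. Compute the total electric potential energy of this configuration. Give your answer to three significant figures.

The work to assemble the configuration equals its total potential energy, U = Σ kqᵢqⱼ/rᵢⱼ over all pairs.
The separation is r = 0.998 m.
U = (-1.47×10⁻⁷) = -1.47×10⁻⁷ J.

-1.47×10⁻⁷ J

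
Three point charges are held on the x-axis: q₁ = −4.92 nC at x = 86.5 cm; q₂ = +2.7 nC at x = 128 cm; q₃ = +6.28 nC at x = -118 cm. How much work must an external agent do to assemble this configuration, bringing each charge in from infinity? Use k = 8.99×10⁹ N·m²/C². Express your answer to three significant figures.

The work to assemble the configuration equals its total potential energy, U = Σ kqᵢqⱼ/rᵢⱼ over all pairs.
Pair separations: r₁₂ = 0.415 m, r₁₃ = 2.04 m, r₂₃ = 2.46 m.
U = (-2.88×10⁻⁷) + (-1.36×10⁻⁷) + (6.20×10⁻⁸) = -3.62×10⁻⁷ J.

-3.62×10⁻⁷ J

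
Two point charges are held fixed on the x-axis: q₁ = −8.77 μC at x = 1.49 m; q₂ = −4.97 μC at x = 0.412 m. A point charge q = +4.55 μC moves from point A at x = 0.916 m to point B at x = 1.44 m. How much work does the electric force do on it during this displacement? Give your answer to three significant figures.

The work done by the electric force is W_field = −ΔU = −q(V_B − V_A) = q(V_A − V_B).
At A: distances to the source charges are 0.574 m, 0.504 m; V_A = Σ kqᵢ/rᵢ = -2.26×10⁵ V.
At B: distances to the source charges are 0.0500 m, 1.03 m; V_B = Σ kqᵢ/rᵢ = -1.62×10⁶ V.
ΔV = V_B − V_A = -1.39×10⁶ V.
W_field = −qΔV = −(4.55×10⁻⁶ C)(-1.39×10⁶ V) = 6.34 J.

6.34 J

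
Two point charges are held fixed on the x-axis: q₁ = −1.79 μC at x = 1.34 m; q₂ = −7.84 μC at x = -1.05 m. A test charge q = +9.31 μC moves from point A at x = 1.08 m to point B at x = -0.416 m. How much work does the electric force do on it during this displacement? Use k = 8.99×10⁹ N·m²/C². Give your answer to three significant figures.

0.236 J

The work done by the electric force is W_field = −ΔU = −q(V_B − V_A) = q(V_A − V_B).
At A: distances to the source charges are 0.260 m, 2.13 m; V_A = Σ kqᵢ/rᵢ = -9.50×10⁴ V.
At B: distances to the source charges are 1.76 m, 0.634 m; V_B = Σ kqᵢ/rᵢ = -1.20×10⁵ V.
ΔV = V_B − V_A = -2.54×10⁴ V.
W_field = −qΔV = −(9.31×10⁻⁶ C)(-2.54×10⁴ V) = 0.236 J.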